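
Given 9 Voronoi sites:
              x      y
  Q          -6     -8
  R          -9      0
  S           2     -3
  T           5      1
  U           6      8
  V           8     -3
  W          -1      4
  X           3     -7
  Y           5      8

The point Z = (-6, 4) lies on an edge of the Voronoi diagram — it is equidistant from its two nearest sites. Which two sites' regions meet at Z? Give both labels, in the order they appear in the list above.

Squared distances from Z to each site:
|ZQ|² = (-6−(-6))² + (4−(-8))² = 0 + 144 = 144
|ZR|² = (-6−(-9))² + (4−0)² = 9 + 16 = 25
|ZS|² = (-6−2)² + (4−(-3))² = 64 + 49 = 113
|ZT|² = (-6−5)² + (4−1)² = 121 + 9 = 130
|ZU|² = (-6−6)² + (4−8)² = 144 + 16 = 160
|ZV|² = (-6−8)² + (4−(-3))² = 196 + 49 = 245
|ZW|² = (-6−(-1))² + (4−4)² = 25 + 0 = 25
|ZX|² = (-6−3)² + (4−(-7))² = 81 + 121 = 202
|ZY|² = (-6−5)² + (4−8)² = 121 + 16 = 137
Z is equidistant from R and W (both at squared distance 25), and every other site is strictly farther — so Z lies on the R–W Voronoi edge.

R and W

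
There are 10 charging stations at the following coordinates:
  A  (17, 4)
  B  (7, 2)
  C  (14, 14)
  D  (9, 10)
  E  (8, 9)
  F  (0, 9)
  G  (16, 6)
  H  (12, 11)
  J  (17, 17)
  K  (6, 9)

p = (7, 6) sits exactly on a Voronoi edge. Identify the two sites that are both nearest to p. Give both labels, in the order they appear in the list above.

E and K

Squared distances from p to each site:
|pA|² = (7−17)² + (6−4)² = 100 + 4 = 104
|pB|² = (7−7)² + (6−2)² = 0 + 16 = 16
|pC|² = (7−14)² + (6−14)² = 49 + 64 = 113
|pD|² = (7−9)² + (6−10)² = 4 + 16 = 20
|pE|² = (7−8)² + (6−9)² = 1 + 9 = 10
|pF|² = (7−0)² + (6−9)² = 49 + 9 = 58
|pG|² = (7−16)² + (6−6)² = 81 + 0 = 81
|pH|² = (7−12)² + (6−11)² = 25 + 25 = 50
|pJ|² = (7−17)² + (6−17)² = 100 + 121 = 221
|pK|² = (7−6)² + (6−9)² = 1 + 9 = 10
p is equidistant from E and K (both at squared distance 10), and every other site is strictly farther — so p lies on the E–K Voronoi edge.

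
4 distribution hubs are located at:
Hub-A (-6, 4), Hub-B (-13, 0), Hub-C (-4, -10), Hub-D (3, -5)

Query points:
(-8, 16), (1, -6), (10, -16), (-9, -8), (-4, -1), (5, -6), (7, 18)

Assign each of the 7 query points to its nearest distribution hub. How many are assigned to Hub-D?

3

(-8, 16) — d² to each: Hub-A:148, Hub-B:281, Hub-C:692, Hub-D:562 → nearest is Hub-A
(1, -6) — d² to each: Hub-A:149, Hub-B:232, Hub-C:41, Hub-D:5 → nearest is Hub-D
(10, -16) — d² to each: Hub-A:656, Hub-B:785, Hub-C:232, Hub-D:170 → nearest is Hub-D
(-9, -8) — d² to each: Hub-A:153, Hub-B:80, Hub-C:29, Hub-D:153 → nearest is Hub-C
(-4, -1) — d² to each: Hub-A:29, Hub-B:82, Hub-C:81, Hub-D:65 → nearest is Hub-A
(5, -6) — d² to each: Hub-A:221, Hub-B:360, Hub-C:97, Hub-D:5 → nearest is Hub-D
(7, 18) — d² to each: Hub-A:365, Hub-B:724, Hub-C:905, Hub-D:545 → nearest is Hub-A
3 of the 7 points have Hub-D as nearest.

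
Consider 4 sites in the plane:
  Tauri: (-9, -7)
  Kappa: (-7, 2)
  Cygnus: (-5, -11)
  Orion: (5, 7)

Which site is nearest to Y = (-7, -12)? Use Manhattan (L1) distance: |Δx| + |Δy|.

Cygnus

d(Y, Tauri) = |-7−(-9)| + |-12−(-7)| = 2 + 5 = 7
d(Y, Kappa) = |-7−(-7)| + |-12−2| = 0 + 14 = 14
d(Y, Cygnus) = |-7−(-5)| + |-12−(-11)| = 2 + 1 = 3
d(Y, Orion) = |-7−5| + |-12−7| = 12 + 19 = 31
Minimum is at Cygnus.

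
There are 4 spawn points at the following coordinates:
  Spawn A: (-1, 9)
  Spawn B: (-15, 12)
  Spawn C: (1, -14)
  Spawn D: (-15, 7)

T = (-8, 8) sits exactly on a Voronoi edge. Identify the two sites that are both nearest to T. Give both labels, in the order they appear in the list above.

Squared distances from T to each site:
d²(T, Spawn A) = 49 + 1 = 50
d²(T, Spawn B) = 49 + 16 = 65
d²(T, Spawn C) = 81 + 484 = 565
d²(T, Spawn D) = 49 + 1 = 50
T is equidistant from Spawn A and Spawn D (both at squared distance 50), and every other site is strictly farther — so T lies on the Spawn A–Spawn D Voronoi edge.

Spawn A and Spawn D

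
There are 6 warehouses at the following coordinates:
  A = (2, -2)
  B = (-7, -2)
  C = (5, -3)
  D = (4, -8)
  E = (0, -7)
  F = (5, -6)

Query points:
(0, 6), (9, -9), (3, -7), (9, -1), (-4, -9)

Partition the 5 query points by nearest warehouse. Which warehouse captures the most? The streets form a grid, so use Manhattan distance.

(0, 6) — d to each: A:10, B:15, C:14, D:18, E:13, F:17 → nearest is A
(9, -9) — d to each: A:14, B:23, C:10, D:6, E:11, F:7 → nearest is D
(3, -7) — d to each: A:6, B:15, C:6, D:2, E:3, F:3 → nearest is D
(9, -1) — d to each: A:8, B:17, C:6, D:12, E:15, F:9 → nearest is C
(-4, -9) — d to each: A:13, B:10, C:15, D:9, E:6, F:12 → nearest is E
Tally — A:1, C:1, D:2, E:1. D captures the most (2).

D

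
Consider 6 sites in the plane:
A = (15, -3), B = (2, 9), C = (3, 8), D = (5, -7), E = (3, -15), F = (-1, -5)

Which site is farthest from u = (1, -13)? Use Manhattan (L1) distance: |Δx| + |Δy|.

d(u,A) = |1−15| + |-13−(-3)| = 14 + 10 = 24
d(u,B) = |1−2| + |-13−9| = 1 + 22 = 23
d(u,C) = |1−3| + |-13−8| = 2 + 21 = 23
d(u,D) = |1−5| + |-13−(-7)| = 4 + 6 = 10
d(u,E) = |1−3| + |-13−(-15)| = 2 + 2 = 4
d(u,F) = |1−(-1)| + |-13−(-5)| = 2 + 8 = 10
The largest is to A.

A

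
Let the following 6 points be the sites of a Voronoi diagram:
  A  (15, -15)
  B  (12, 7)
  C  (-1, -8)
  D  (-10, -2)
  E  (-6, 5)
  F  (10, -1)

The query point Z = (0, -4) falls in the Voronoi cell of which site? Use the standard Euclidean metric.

C

Since √ is increasing, it suffices to compare squared distances:
|ZA|² = (0−15)² + (-4−(-15))² = 225 + 121 = 346
|ZB|² = (0−12)² + (-4−7)² = 144 + 121 = 265
|ZC|² = (0−(-1))² + (-4−(-8))² = 1 + 16 = 17
|ZD|² = (0−(-10))² + (-4−(-2))² = 100 + 4 = 104
|ZE|² = (0−(-6))² + (-4−5)² = 36 + 81 = 117
|ZF|² = (0−10)² + (-4−(-1))² = 100 + 9 = 109
The smallest is to C, so Z lies in the Voronoi region of C.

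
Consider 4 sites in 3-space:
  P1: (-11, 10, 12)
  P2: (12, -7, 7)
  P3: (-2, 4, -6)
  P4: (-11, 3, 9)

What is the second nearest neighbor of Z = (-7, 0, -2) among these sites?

Compare squared distances (the ordering matches that of the actual distances):
|ZP1|² = 16 + 100 + 196 = 312
|ZP2|² = 361 + 49 + 81 = 491
|ZP3|² = 25 + 16 + 16 = 57
|ZP4|² = 16 + 9 + 121 = 146
Sorted ascending: P3, P4, P1, … — the second-nearest is P4.

P4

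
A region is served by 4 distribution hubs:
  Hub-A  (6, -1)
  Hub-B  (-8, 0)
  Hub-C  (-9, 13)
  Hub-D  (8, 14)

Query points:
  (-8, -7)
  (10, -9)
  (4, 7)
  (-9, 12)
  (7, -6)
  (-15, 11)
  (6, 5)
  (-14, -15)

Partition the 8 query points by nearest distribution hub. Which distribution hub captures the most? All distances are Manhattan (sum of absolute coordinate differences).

Hub-A

(-8, -7) — d to each: Hub-A:20, Hub-B:7, Hub-C:21, Hub-D:37 → nearest is Hub-B
(10, -9) — d to each: Hub-A:12, Hub-B:27, Hub-C:41, Hub-D:25 → nearest is Hub-A
(4, 7) — d to each: Hub-A:10, Hub-B:19, Hub-C:19, Hub-D:11 → nearest is Hub-A
(-9, 12) — d to each: Hub-A:28, Hub-B:13, Hub-C:1, Hub-D:19 → nearest is Hub-C
(7, -6) — d to each: Hub-A:6, Hub-B:21, Hub-C:35, Hub-D:21 → nearest is Hub-A
(-15, 11) — d to each: Hub-A:33, Hub-B:18, Hub-C:8, Hub-D:26 → nearest is Hub-C
(6, 5) — d to each: Hub-A:6, Hub-B:19, Hub-C:23, Hub-D:11 → nearest is Hub-A
(-14, -15) — d to each: Hub-A:34, Hub-B:21, Hub-C:33, Hub-D:51 → nearest is Hub-B
Tally — Hub-A:4, Hub-B:2, Hub-C:2. Hub-A captures the most (4).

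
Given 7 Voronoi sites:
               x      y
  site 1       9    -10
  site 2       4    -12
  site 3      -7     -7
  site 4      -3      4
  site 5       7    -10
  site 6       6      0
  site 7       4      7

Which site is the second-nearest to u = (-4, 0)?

site 3

Compare squared distances (the ordering matches that of the actual distances):
d²(u, site 1) = (-4−9)² + (0−(-10))² = 169 + 100 = 269
d²(u, site 2) = (-4−4)² + (0−(-12))² = 64 + 144 = 208
d²(u, site 3) = (-4−(-7))² + (0−(-7))² = 9 + 49 = 58
d²(u, site 4) = (-4−(-3))² + (0−4)² = 1 + 16 = 17
d²(u, site 5) = (-4−7)² + (0−(-10))² = 121 + 100 = 221
d²(u, site 6) = (-4−6)² + (0−0)² = 100 + 0 = 100
d²(u, site 7) = (-4−4)² + (0−7)² = 64 + 49 = 113
Sorted ascending: site 4, site 3, site 6, … — the second-nearest is site 3.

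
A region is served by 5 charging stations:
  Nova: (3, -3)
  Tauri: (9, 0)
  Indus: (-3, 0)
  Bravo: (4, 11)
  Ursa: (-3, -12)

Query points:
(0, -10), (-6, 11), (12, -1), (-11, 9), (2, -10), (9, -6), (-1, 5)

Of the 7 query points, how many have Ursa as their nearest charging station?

(0, -10) — d² to each: Nova:58, Tauri:181, Indus:109, Bravo:457, Ursa:13 → nearest is Ursa
(-6, 11) — d² to each: Nova:277, Tauri:346, Indus:130, Bravo:100, Ursa:538 → nearest is Bravo
(12, -1) — d² to each: Nova:85, Tauri:10, Indus:226, Bravo:208, Ursa:346 → nearest is Tauri
(-11, 9) — d² to each: Nova:340, Tauri:481, Indus:145, Bravo:229, Ursa:505 → nearest is Indus
(2, -10) — d² to each: Nova:50, Tauri:149, Indus:125, Bravo:445, Ursa:29 → nearest is Ursa
(9, -6) — d² to each: Nova:45, Tauri:36, Indus:180, Bravo:314, Ursa:180 → nearest is Tauri
(-1, 5) — d² to each: Nova:80, Tauri:125, Indus:29, Bravo:61, Ursa:293 → nearest is Indus
2 of the 7 points have Ursa as nearest.

2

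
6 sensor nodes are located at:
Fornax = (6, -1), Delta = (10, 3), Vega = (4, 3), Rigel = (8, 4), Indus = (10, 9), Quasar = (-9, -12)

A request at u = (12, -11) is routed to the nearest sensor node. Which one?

Compare squared distances (the ordering matches that of the actual distances):
d²(u, Fornax) = (12−6)² + (-11−(-1))² = 36 + 100 = 136
d²(u, Delta) = (12−10)² + (-11−3)² = 4 + 196 = 200
d²(u, Vega) = (12−4)² + (-11−3)² = 64 + 196 = 260
d²(u, Rigel) = (12−8)² + (-11−4)² = 16 + 225 = 241
d²(u, Indus) = (12−10)² + (-11−9)² = 4 + 400 = 404
d²(u, Quasar) = (12−(-9))² + (-11−(-12))² = 441 + 1 = 442
Minimum is at Fornax.

Fornax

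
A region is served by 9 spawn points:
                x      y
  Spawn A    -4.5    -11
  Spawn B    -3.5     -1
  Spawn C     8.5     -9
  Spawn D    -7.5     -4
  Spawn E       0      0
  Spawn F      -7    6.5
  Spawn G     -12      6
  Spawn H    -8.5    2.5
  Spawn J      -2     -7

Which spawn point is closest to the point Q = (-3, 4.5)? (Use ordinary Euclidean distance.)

Squared Euclidean distances:
d²(Q, Spawn A) = (-3−(-4.5))² + (4.5−(-11))² = 2.25 + 240.25 = 242.5
d²(Q, Spawn B) = (-3−(-3.5))² + (4.5−(-1))² = 0.25 + 30.25 = 30.5
d²(Q, Spawn C) = (-3−8.5)² + (4.5−(-9))² = 132.25 + 182.25 = 314.5
d²(Q, Spawn D) = (-3−(-7.5))² + (4.5−(-4))² = 20.25 + 72.25 = 92.5
d²(Q, Spawn E) = (-3−0)² + (4.5−0)² = 9 + 20.25 = 29.25
d²(Q, Spawn F) = (-3−(-7))² + (4.5−6.5)² = 16 + 4 = 20
d²(Q, Spawn G) = (-3−(-12))² + (4.5−6)² = 81 + 2.25 = 83.25
d²(Q, Spawn H) = (-3−(-8.5))² + (4.5−2.5)² = 30.25 + 4 = 34.25
d²(Q, Spawn J) = (-3−(-2))² + (4.5−(-7))² = 1 + 132.25 = 133.25
Minimum is at Spawn F.

Spawn F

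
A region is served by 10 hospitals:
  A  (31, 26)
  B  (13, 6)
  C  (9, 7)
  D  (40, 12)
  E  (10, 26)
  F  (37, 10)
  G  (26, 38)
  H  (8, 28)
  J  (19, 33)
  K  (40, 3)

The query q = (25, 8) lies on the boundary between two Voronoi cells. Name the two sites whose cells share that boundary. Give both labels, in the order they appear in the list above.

Squared distances from q to each site:
|qA|² = 36 + 324 = 360
|qB|² = 144 + 4 = 148
|qC|² = 256 + 1 = 257
|qD|² = 225 + 16 = 241
|qE|² = 225 + 324 = 549
|qF|² = 144 + 4 = 148
|qG|² = 1 + 900 = 901
|qH|² = 289 + 400 = 689
|qJ|² = 36 + 625 = 661
|qK|² = 225 + 25 = 250
q is equidistant from B and F (both at squared distance 148), and every other site is strictly farther — so q lies on the B–F Voronoi edge.

B and F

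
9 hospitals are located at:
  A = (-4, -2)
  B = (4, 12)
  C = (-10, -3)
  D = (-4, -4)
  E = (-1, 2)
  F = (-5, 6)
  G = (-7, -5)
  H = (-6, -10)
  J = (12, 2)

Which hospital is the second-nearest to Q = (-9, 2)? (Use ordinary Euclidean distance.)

Squared Euclidean distances:
|QA|² = (-9−(-4))² + (2−(-2))² = 25 + 16 = 41
|QB|² = (-9−4)² + (2−12)² = 169 + 100 = 269
|QC|² = (-9−(-10))² + (2−(-3))² = 1 + 25 = 26
|QD|² = (-9−(-4))² + (2−(-4))² = 25 + 36 = 61
|QE|² = (-9−(-1))² + (2−2)² = 64 + 0 = 64
|QF|² = (-9−(-5))² + (2−6)² = 16 + 16 = 32
|QG|² = (-9−(-7))² + (2−(-5))² = 4 + 49 = 53
|QH|² = (-9−(-6))² + (2−(-10))² = 9 + 144 = 153
|QJ|² = (-9−12)² + (2−2)² = 441 + 0 = 441
Sorted ascending: C, F, A, … — the second-nearest is F.

F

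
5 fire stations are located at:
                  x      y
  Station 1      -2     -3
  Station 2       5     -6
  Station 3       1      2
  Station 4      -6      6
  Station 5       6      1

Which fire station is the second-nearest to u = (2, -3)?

Compare squared distances (the ordering matches that of the actual distances):
d²(u, Station 1) = (2−(-2))² + (-3−(-3))² = 16 + 0 = 16
d²(u, Station 2) = (2−5)² + (-3−(-6))² = 9 + 9 = 18
d²(u, Station 3) = (2−1)² + (-3−2)² = 1 + 25 = 26
d²(u, Station 4) = (2−(-6))² + (-3−6)² = 64 + 81 = 145
d²(u, Station 5) = (2−6)² + (-3−1)² = 16 + 16 = 32
Sorted ascending: Station 1, Station 2, Station 3, … — the second-nearest is Station 2.

Station 2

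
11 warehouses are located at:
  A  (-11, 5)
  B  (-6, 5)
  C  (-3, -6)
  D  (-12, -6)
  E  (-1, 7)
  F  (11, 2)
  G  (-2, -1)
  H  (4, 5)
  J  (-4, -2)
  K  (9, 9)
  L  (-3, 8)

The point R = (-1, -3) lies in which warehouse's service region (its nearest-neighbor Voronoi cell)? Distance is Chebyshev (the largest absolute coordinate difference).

d(R,A) = max(10, 8) = 10
d(R,B) = max(5, 8) = 8
d(R,C) = max(2, 3) = 3
d(R,D) = max(11, 3) = 11
d(R,E) = max(0, 10) = 10
d(R,F) = max(12, 5) = 12
d(R,G) = max(1, 2) = 2
d(R,H) = max(5, 8) = 8
d(R,J) = max(3, 1) = 3
d(R,K) = max(10, 12) = 12
d(R,L) = max(2, 11) = 11
Minimum is at G.

G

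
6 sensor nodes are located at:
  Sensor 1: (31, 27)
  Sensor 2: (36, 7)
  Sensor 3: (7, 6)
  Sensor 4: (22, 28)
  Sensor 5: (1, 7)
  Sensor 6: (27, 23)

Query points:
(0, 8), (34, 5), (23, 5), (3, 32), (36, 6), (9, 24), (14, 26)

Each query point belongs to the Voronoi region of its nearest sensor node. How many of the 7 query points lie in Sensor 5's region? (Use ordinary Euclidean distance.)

1

(0, 8) — d² to each: Sensor 1:1322, Sensor 2:1297, Sensor 3:53, Sensor 4:884, Sensor 5:2, Sensor 6:954 → nearest is Sensor 5
(34, 5) — d² to each: Sensor 1:493, Sensor 2:8, Sensor 3:730, Sensor 4:673, Sensor 5:1093, Sensor 6:373 → nearest is Sensor 2
(23, 5) — d² to each: Sensor 1:548, Sensor 2:173, Sensor 3:257, Sensor 4:530, Sensor 5:488, Sensor 6:340 → nearest is Sensor 2
(3, 32) — d² to each: Sensor 1:809, Sensor 2:1714, Sensor 3:692, Sensor 4:377, Sensor 5:629, Sensor 6:657 → nearest is Sensor 4
(36, 6) — d² to each: Sensor 1:466, Sensor 2:1, Sensor 3:841, Sensor 4:680, Sensor 5:1226, Sensor 6:370 → nearest is Sensor 2
(9, 24) — d² to each: Sensor 1:493, Sensor 2:1018, Sensor 3:328, Sensor 4:185, Sensor 5:353, Sensor 6:325 → nearest is Sensor 4
(14, 26) — d² to each: Sensor 1:290, Sensor 2:845, Sensor 3:449, Sensor 4:68, Sensor 5:530, Sensor 6:178 → nearest is Sensor 4
1 of the 7 points has Sensor 5 as nearest.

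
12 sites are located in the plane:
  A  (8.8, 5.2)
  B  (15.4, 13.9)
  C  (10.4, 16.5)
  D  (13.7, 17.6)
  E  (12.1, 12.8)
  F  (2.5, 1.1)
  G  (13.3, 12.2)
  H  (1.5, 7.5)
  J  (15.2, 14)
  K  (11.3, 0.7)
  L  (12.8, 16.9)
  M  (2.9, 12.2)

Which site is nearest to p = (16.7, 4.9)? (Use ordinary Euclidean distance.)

K

Compare squared distances (the ordering matches that of the actual distances):
|pA|² = (16.7−8.8)² + (4.9−5.2)² = 62.41 + 0.09 = 62.5
|pB|² = (16.7−15.4)² + (4.9−13.9)² = 1.69 + 81 = 82.69
|pC|² = (16.7−10.4)² + (4.9−16.5)² = 39.69 + 134.56 = 174.25
|pD|² = (16.7−13.7)² + (4.9−17.6)² = 9 + 161.29 = 170.29
|pE|² = (16.7−12.1)² + (4.9−12.8)² = 21.16 + 62.41 = 83.57
|pF|² = (16.7−2.5)² + (4.9−1.1)² = 201.64 + 14.44 = 216.08
|pG|² = (16.7−13.3)² + (4.9−12.2)² = 11.56 + 53.29 = 64.85
|pH|² = (16.7−1.5)² + (4.9−7.5)² = 231.04 + 6.76 = 237.8
|pJ|² = (16.7−15.2)² + (4.9−14)² = 2.25 + 82.81 = 85.06
|pK|² = (16.7−11.3)² + (4.9−0.7)² = 29.16 + 17.64 = 46.8
|pL|² = (16.7−12.8)² + (4.9−16.9)² = 15.21 + 144 = 159.21
|pM|² = (16.7−2.9)² + (4.9−12.2)² = 190.44 + 53.29 = 243.73
Minimum is at K.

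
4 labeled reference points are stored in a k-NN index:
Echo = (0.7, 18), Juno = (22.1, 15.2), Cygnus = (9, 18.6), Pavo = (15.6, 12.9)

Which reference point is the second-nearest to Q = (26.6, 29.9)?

Squared Euclidean distances:
d²(Q, Echo) = 670.81 + 141.61 = 812.42
d²(Q, Juno) = 20.25 + 216.09 = 236.34
d²(Q, Cygnus) = 309.76 + 127.69 = 437.45
d²(Q, Pavo) = 121 + 289 = 410
Sorted ascending: Juno, Pavo, Cygnus, … — the second-nearest is Pavo.

Pavo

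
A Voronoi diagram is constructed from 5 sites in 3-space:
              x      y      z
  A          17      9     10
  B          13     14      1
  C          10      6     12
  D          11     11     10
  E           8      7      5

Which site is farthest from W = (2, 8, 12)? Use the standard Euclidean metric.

B

Since √ is increasing, it suffices to compare squared distances:
|WA|² = (2−17)² + (8−9)² + (12−10)² = 225 + 1 + 4 = 230
|WB|² = (2−13)² + (8−14)² + (12−1)² = 121 + 36 + 121 = 278
|WC|² = (2−10)² + (8−6)² + (12−12)² = 64 + 4 + 0 = 68
|WD|² = (2−11)² + (8−11)² + (12−10)² = 81 + 9 + 4 = 94
|WE|² = (2−8)² + (8−7)² + (12−5)² = 36 + 1 + 49 = 86
The largest is to B.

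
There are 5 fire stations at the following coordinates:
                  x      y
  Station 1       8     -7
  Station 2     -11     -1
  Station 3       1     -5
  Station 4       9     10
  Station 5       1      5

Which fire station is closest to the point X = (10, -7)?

Station 1

Squared Euclidean distances:
d²(X, Station 1) = (10−8)² + (-7−(-7))² = 4 + 0 = 4
d²(X, Station 2) = (10−(-11))² + (-7−(-1))² = 441 + 36 = 477
d²(X, Station 3) = (10−1)² + (-7−(-5))² = 81 + 4 = 85
d²(X, Station 4) = (10−9)² + (-7−10)² = 1 + 289 = 290
d²(X, Station 5) = (10−1)² + (-7−5)² = 81 + 144 = 225
The smallest is to Station 1, so X lies in the Voronoi region of Station 1.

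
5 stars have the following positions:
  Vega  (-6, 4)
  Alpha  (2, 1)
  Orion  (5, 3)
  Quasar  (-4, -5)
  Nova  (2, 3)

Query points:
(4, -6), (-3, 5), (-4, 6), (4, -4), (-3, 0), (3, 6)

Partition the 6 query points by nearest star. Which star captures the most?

Vega

(4, -6) — d² to each: Vega:200, Alpha:53, Orion:82, Quasar:65, Nova:85 → nearest is Alpha
(-3, 5) — d² to each: Vega:10, Alpha:41, Orion:68, Quasar:101, Nova:29 → nearest is Vega
(-4, 6) — d² to each: Vega:8, Alpha:61, Orion:90, Quasar:121, Nova:45 → nearest is Vega
(4, -4) — d² to each: Vega:164, Alpha:29, Orion:50, Quasar:65, Nova:53 → nearest is Alpha
(-3, 0) — d² to each: Vega:25, Alpha:26, Orion:73, Quasar:26, Nova:34 → nearest is Vega
(3, 6) — d² to each: Vega:85, Alpha:26, Orion:13, Quasar:170, Nova:10 → nearest is Nova
Tally — Vega:3, Alpha:2, Nova:1. Vega captures the most (3).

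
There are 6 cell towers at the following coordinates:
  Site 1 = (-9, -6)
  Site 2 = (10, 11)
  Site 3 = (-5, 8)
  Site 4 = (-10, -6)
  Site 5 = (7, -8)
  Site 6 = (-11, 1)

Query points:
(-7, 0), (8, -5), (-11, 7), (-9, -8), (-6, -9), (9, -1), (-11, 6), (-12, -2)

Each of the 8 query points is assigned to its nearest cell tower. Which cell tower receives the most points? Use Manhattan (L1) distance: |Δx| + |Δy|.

Site 6

(-7, 0) — d to each: Site 1:8, Site 2:28, Site 3:10, Site 4:9, Site 5:22, Site 6:5 → nearest is Site 6
(8, -5) — d to each: Site 1:18, Site 2:18, Site 3:26, Site 4:19, Site 5:4, Site 6:25 → nearest is Site 5
(-11, 7) — d to each: Site 1:15, Site 2:25, Site 3:7, Site 4:14, Site 5:33, Site 6:6 → nearest is Site 6
(-9, -8) — d to each: Site 1:2, Site 2:38, Site 3:20, Site 4:3, Site 5:16, Site 6:11 → nearest is Site 1
(-6, -9) — d to each: Site 1:6, Site 2:36, Site 3:18, Site 4:7, Site 5:14, Site 6:15 → nearest is Site 1
(9, -1) — d to each: Site 1:23, Site 2:13, Site 3:23, Site 4:24, Site 5:9, Site 6:22 → nearest is Site 5
(-11, 6) — d to each: Site 1:14, Site 2:26, Site 3:8, Site 4:13, Site 5:32, Site 6:5 → nearest is Site 6
(-12, -2) — d to each: Site 1:7, Site 2:35, Site 3:17, Site 4:6, Site 5:25, Site 6:4 → nearest is Site 6
Tally — Site 1:2, Site 5:2, Site 6:4. Site 6 captures the most (4).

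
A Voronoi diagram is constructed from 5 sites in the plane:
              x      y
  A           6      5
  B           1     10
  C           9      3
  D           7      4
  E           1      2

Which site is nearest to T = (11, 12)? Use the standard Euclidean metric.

Squared Euclidean distances:
|TA|² = (11−6)² + (12−5)² = 25 + 49 = 74
|TB|² = (11−1)² + (12−10)² = 100 + 4 = 104
|TC|² = (11−9)² + (12−3)² = 4 + 81 = 85
|TD|² = (11−7)² + (12−4)² = 16 + 64 = 80
|TE|² = (11−1)² + (12−2)² = 100 + 100 = 200
Minimum is at A.

A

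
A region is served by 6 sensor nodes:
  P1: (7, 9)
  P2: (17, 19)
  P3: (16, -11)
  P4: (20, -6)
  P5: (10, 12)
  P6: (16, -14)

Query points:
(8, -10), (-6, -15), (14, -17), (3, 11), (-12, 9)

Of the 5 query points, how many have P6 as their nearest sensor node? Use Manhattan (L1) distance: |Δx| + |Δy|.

2

(8, -10) — d to each: P1:20, P2:38, P3:9, P4:16, P5:24, P6:12 → nearest is P3
(-6, -15) — d to each: P1:37, P2:57, P3:26, P4:35, P5:43, P6:23 → nearest is P6
(14, -17) — d to each: P1:33, P2:39, P3:8, P4:17, P5:33, P6:5 → nearest is P6
(3, 11) — d to each: P1:6, P2:22, P3:35, P4:34, P5:8, P6:38 → nearest is P1
(-12, 9) — d to each: P1:19, P2:39, P3:48, P4:47, P5:25, P6:51 → nearest is P1
2 of the 5 points have P6 as nearest.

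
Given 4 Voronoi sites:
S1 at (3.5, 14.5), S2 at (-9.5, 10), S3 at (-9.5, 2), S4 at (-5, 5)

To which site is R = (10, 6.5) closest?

Compare squared distances (the ordering matches that of the actual distances):
|RS1|² = (10−3.5)² + (6.5−14.5)² = 42.25 + 64 = 106.25
|RS2|² = (10−(-9.5))² + (6.5−10)² = 380.25 + 12.25 = 392.5
|RS3|² = (10−(-9.5))² + (6.5−2)² = 380.25 + 20.25 = 400.5
|RS4|² = (10−(-5))² + (6.5−5)² = 225 + 2.25 = 227.25
Minimum is at S1.

S1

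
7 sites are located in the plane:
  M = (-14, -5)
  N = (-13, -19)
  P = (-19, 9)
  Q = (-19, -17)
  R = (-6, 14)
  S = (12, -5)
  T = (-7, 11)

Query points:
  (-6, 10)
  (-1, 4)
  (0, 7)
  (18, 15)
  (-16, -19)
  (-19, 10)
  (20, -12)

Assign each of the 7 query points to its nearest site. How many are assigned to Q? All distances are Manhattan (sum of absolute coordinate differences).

(-6, 10) — d to each: M:23, N:36, P:14, Q:40, R:4, S:33, T:2 → nearest is T
(-1, 4) — d to each: M:22, N:35, P:23, Q:39, R:15, S:22, T:13 → nearest is T
(0, 7) — d to each: M:26, N:39, P:21, Q:43, R:13, S:24, T:11 → nearest is T
(18, 15) — d to each: M:52, N:65, P:43, Q:69, R:25, S:26, T:29 → nearest is R
(-16, -19) — d to each: M:16, N:3, P:31, Q:5, R:43, S:42, T:39 → nearest is N
(-19, 10) — d to each: M:20, N:35, P:1, Q:27, R:17, S:46, T:13 → nearest is P
(20, -12) — d to each: M:41, N:40, P:60, Q:44, R:52, S:15, T:50 → nearest is S
0 of the 7 points have Q as nearest.

0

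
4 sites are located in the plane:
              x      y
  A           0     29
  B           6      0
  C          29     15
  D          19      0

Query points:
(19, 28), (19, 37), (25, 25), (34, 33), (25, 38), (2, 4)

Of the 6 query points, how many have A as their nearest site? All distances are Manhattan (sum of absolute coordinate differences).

2

(19, 28) — d to each: A:20, B:41, C:23, D:28 → nearest is A
(19, 37) — d to each: A:27, B:50, C:32, D:37 → nearest is A
(25, 25) — d to each: A:29, B:44, C:14, D:31 → nearest is C
(34, 33) — d to each: A:38, B:61, C:23, D:48 → nearest is C
(25, 38) — d to each: A:34, B:57, C:27, D:44 → nearest is C
(2, 4) — d to each: A:27, B:8, C:38, D:21 → nearest is B
2 of the 6 points have A as nearest.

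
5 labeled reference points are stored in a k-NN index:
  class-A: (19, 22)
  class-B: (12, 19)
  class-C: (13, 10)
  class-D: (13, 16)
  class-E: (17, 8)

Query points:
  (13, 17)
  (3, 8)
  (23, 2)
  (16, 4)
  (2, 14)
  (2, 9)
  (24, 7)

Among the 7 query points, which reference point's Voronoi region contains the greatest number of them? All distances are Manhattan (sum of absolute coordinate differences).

(13, 17) — d to each: class-A:11, class-B:3, class-C:7, class-D:1, class-E:13 → nearest is class-D
(3, 8) — d to each: class-A:30, class-B:20, class-C:12, class-D:18, class-E:14 → nearest is class-C
(23, 2) — d to each: class-A:24, class-B:28, class-C:18, class-D:24, class-E:12 → nearest is class-E
(16, 4) — d to each: class-A:21, class-B:19, class-C:9, class-D:15, class-E:5 → nearest is class-E
(2, 14) — d to each: class-A:25, class-B:15, class-C:15, class-D:13, class-E:21 → nearest is class-D
(2, 9) — d to each: class-A:30, class-B:20, class-C:12, class-D:18, class-E:16 → nearest is class-C
(24, 7) — d to each: class-A:20, class-B:24, class-C:14, class-D:20, class-E:8 → nearest is class-E
Tally — class-C:2, class-D:2, class-E:3. class-E captures the most (3).

class-E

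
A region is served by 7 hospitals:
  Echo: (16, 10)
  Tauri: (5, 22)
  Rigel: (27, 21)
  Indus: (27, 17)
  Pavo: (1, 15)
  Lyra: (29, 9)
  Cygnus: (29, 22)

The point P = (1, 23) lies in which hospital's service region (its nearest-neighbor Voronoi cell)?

Squared Euclidean distances:
d²(P, Echo) = (1−16)² + (23−10)² = 225 + 169 = 394
d²(P, Tauri) = (1−5)² + (23−22)² = 16 + 1 = 17
d²(P, Rigel) = (1−27)² + (23−21)² = 676 + 4 = 680
d²(P, Indus) = (1−27)² + (23−17)² = 676 + 36 = 712
d²(P, Pavo) = (1−1)² + (23−15)² = 0 + 64 = 64
d²(P, Lyra) = (1−29)² + (23−9)² = 784 + 196 = 980
d²(P, Cygnus) = (1−29)² + (23−22)² = 784 + 1 = 785
Minimum is at Tauri.

Tauri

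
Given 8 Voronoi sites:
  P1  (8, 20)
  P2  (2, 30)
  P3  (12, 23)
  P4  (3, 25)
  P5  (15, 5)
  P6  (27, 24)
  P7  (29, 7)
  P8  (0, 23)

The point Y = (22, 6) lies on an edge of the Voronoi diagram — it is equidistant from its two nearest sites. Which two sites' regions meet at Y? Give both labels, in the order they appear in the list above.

P5 and P7

Squared distances from Y to each site:
|YP1|² = 196 + 196 = 392
|YP2|² = 400 + 576 = 976
|YP3|² = 100 + 289 = 389
|YP4|² = 361 + 361 = 722
|YP5|² = 49 + 1 = 50
|YP6|² = 25 + 324 = 349
|YP7|² = 49 + 1 = 50
|YP8|² = 484 + 289 = 773
Y is equidistant from P5 and P7 (both at squared distance 50), and every other site is strictly farther — so Y lies on the P5–P7 Voronoi edge.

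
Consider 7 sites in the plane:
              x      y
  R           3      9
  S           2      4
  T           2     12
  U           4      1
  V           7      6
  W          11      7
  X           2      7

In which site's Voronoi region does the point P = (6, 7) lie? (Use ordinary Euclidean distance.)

Squared Euclidean distances:
|PR|² = (6−3)² + (7−9)² = 9 + 4 = 13
|PS|² = (6−2)² + (7−4)² = 16 + 9 = 25
|PT|² = (6−2)² + (7−12)² = 16 + 25 = 41
|PU|² = (6−4)² + (7−1)² = 4 + 36 = 40
|PV|² = (6−7)² + (7−6)² = 1 + 1 = 2
|PW|² = (6−11)² + (7−7)² = 25 + 0 = 25
|PX|² = (6−2)² + (7−7)² = 16 + 0 = 16
The smallest is to V, so P lies in the Voronoi region of V.

V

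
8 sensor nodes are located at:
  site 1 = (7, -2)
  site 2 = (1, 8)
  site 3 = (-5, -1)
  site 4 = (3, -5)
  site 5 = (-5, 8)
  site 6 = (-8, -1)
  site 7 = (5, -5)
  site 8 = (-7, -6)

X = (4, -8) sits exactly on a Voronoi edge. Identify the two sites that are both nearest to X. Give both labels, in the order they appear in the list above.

Squared distances from X to each site:
d²(X, site 1) = 9 + 36 = 45
d²(X, site 2) = 9 + 256 = 265
d²(X, site 3) = 81 + 49 = 130
d²(X, site 4) = 1 + 9 = 10
d²(X, site 5) = 81 + 256 = 337
d²(X, site 6) = 144 + 49 = 193
d²(X, site 7) = 1 + 9 = 10
d²(X, site 8) = 121 + 4 = 125
X is equidistant from site 4 and site 7 (both at squared distance 10), and every other site is strictly farther — so X lies on the site 4–site 7 Voronoi edge.

site 4 and site 7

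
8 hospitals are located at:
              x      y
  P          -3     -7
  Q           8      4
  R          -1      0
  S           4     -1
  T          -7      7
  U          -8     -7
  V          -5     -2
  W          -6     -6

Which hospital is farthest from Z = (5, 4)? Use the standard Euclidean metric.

U

Since √ is increasing, it suffices to compare squared distances:
|ZP|² = 64 + 121 = 185
|ZQ|² = 9 + 0 = 9
|ZR|² = 36 + 16 = 52
|ZS|² = 1 + 25 = 26
|ZT|² = 144 + 9 = 153
|ZU|² = 169 + 121 = 290
|ZV|² = 100 + 36 = 136
|ZW|² = 121 + 100 = 221
The largest is to U.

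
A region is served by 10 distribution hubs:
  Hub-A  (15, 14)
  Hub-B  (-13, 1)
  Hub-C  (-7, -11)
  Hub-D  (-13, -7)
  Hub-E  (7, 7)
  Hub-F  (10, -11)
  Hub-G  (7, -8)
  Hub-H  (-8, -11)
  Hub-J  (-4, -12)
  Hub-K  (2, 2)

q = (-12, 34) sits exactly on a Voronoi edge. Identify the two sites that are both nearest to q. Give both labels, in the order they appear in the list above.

Squared distances from q to each site:
d²(q, Hub-A) = (-12−15)² + (34−14)² = 729 + 400 = 1129
d²(q, Hub-B) = (-12−(-13))² + (34−1)² = 1 + 1089 = 1090
d²(q, Hub-C) = (-12−(-7))² + (34−(-11))² = 25 + 2025 = 2050
d²(q, Hub-D) = (-12−(-13))² + (34−(-7))² = 1 + 1681 = 1682
d²(q, Hub-E) = (-12−7)² + (34−7)² = 361 + 729 = 1090
d²(q, Hub-F) = (-12−10)² + (34−(-11))² = 484 + 2025 = 2509
d²(q, Hub-G) = (-12−7)² + (34−(-8))² = 361 + 1764 = 2125
d²(q, Hub-H) = (-12−(-8))² + (34−(-11))² = 16 + 2025 = 2041
d²(q, Hub-J) = (-12−(-4))² + (34−(-12))² = 64 + 2116 = 2180
d²(q, Hub-K) = (-12−2)² + (34−2)² = 196 + 1024 = 1220
q is equidistant from Hub-B and Hub-E (both at squared distance 1090), and every other site is strictly farther — so q lies on the Hub-B–Hub-E Voronoi edge.

Hub-B and Hub-E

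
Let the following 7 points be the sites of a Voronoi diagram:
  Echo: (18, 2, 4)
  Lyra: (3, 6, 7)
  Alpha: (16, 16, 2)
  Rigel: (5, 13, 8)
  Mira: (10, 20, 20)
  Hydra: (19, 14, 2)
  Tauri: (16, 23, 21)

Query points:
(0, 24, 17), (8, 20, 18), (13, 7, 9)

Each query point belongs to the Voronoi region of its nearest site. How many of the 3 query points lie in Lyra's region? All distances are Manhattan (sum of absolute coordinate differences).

(0, 24, 17) — d to each: Echo:53, Lyra:31, Alpha:39, Rigel:25, Mira:17, Hydra:44, Tauri:21 → nearest is Mira
(8, 20, 18) — d to each: Echo:42, Lyra:30, Alpha:28, Rigel:20, Mira:4, Hydra:33, Tauri:14 → nearest is Mira
(13, 7, 9) — d to each: Echo:15, Lyra:13, Alpha:19, Rigel:15, Mira:27, Hydra:20, Tauri:31 → nearest is Lyra
1 of the 3 points has Lyra as nearest.

1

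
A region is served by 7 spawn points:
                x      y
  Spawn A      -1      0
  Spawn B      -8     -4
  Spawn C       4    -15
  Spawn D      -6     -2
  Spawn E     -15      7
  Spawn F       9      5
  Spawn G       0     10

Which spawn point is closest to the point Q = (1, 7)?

Since √ is increasing, it suffices to compare squared distances:
d²(Q, Spawn A) = (1−(-1))² + (7−0)² = 4 + 49 = 53
d²(Q, Spawn B) = (1−(-8))² + (7−(-4))² = 81 + 121 = 202
d²(Q, Spawn C) = (1−4)² + (7−(-15))² = 9 + 484 = 493
d²(Q, Spawn D) = (1−(-6))² + (7−(-2))² = 49 + 81 = 130
d²(Q, Spawn E) = (1−(-15))² + (7−7)² = 256 + 0 = 256
d²(Q, Spawn F) = (1−9)² + (7−5)² = 64 + 4 = 68
d²(Q, Spawn G) = (1−0)² + (7−10)² = 1 + 9 = 10
The smallest is to Spawn G, so Q lies in the Voronoi region of Spawn G.

Spawn G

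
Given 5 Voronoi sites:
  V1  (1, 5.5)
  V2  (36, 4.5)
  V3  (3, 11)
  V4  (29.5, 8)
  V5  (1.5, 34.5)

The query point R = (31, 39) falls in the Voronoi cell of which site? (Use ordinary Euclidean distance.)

V5

Compare squared distances (the ordering matches that of the actual distances):
|RV1|² = (31−1)² + (39−5.5)² = 900 + 1122.25 = 2022.25
|RV2|² = (31−36)² + (39−4.5)² = 25 + 1190.25 = 1215.25
|RV3|² = (31−3)² + (39−11)² = 784 + 784 = 1568
|RV4|² = (31−29.5)² + (39−8)² = 2.25 + 961 = 963.25
|RV5|² = (31−1.5)² + (39−34.5)² = 870.25 + 20.25 = 890.5
The smallest is to V5, so R lies in the Voronoi region of V5.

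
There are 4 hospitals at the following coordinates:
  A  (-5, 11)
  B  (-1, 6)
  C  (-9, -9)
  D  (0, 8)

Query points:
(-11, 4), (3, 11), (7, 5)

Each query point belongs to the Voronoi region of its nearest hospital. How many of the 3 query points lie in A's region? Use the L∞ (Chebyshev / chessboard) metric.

1

(-11, 4) — d to each: A:7, B:10, C:13, D:11 → nearest is A
(3, 11) — d to each: A:8, B:5, C:20, D:3 → nearest is D
(7, 5) — d to each: A:12, B:8, C:16, D:7 → nearest is D
1 of the 3 points has A as nearest.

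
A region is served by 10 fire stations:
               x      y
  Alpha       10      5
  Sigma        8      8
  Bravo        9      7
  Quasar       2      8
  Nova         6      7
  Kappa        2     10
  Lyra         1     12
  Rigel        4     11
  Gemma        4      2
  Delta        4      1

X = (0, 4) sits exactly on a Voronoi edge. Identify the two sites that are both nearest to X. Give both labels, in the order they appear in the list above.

Squared distances from X to each site:
d²(X, Alpha) = (0−10)² + (4−5)² = 100 + 1 = 101
d²(X, Sigma) = (0−8)² + (4−8)² = 64 + 16 = 80
d²(X, Bravo) = (0−9)² + (4−7)² = 81 + 9 = 90
d²(X, Quasar) = (0−2)² + (4−8)² = 4 + 16 = 20
d²(X, Nova) = (0−6)² + (4−7)² = 36 + 9 = 45
d²(X, Kappa) = (0−2)² + (4−10)² = 4 + 36 = 40
d²(X, Lyra) = (0−1)² + (4−12)² = 1 + 64 = 65
d²(X, Rigel) = (0−4)² + (4−11)² = 16 + 49 = 65
d²(X, Gemma) = (0−4)² + (4−2)² = 16 + 4 = 20
d²(X, Delta) = (0−4)² + (4−1)² = 16 + 9 = 25
X is equidistant from Quasar and Gemma (both at squared distance 20), and every other site is strictly farther — so X lies on the Quasar–Gemma Voronoi edge.

Quasar and Gemma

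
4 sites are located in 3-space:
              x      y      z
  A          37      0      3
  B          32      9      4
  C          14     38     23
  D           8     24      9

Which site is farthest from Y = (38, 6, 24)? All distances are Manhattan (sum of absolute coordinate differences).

d(Y,A) = |38−37| + |6−0| + |24−3| = 1 + 6 + 21 = 28
d(Y,B) = |38−32| + |6−9| + |24−4| = 6 + 3 + 20 = 29
d(Y,C) = |38−14| + |6−38| + |24−23| = 24 + 32 + 1 = 57
d(Y,D) = |38−8| + |6−24| + |24−9| = 30 + 18 + 15 = 63
The largest is to D.

D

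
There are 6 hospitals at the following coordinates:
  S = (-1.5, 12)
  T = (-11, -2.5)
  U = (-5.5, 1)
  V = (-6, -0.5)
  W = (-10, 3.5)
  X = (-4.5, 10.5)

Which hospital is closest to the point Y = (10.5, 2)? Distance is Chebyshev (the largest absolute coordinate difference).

S

d(Y,S) = max(12, 10) = 12
d(Y,T) = max(21.5, 4.5) = 21.5
d(Y,U) = max(16, 1) = 16
d(Y,V) = max(16.5, 2.5) = 16.5
d(Y,W) = max(20.5, 1.5) = 20.5
d(Y,X) = max(15, 8.5) = 15
S is nearest.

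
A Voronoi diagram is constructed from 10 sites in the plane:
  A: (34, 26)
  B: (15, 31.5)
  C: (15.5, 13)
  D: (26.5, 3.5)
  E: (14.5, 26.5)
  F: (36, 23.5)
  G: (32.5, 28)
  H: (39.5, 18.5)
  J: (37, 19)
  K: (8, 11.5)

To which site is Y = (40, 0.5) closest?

D

Compare squared distances (the ordering matches that of the actual distances):
|YA|² = (40−34)² + (0.5−26)² = 36 + 650.25 = 686.25
|YB|² = (40−15)² + (0.5−31.5)² = 625 + 961 = 1586
|YC|² = (40−15.5)² + (0.5−13)² = 600.25 + 156.25 = 756.5
|YD|² = (40−26.5)² + (0.5−3.5)² = 182.25 + 9 = 191.25
|YE|² = (40−14.5)² + (0.5−26.5)² = 650.25 + 676 = 1326.25
|YF|² = (40−36)² + (0.5−23.5)² = 16 + 529 = 545
|YG|² = (40−32.5)² + (0.5−28)² = 56.25 + 756.25 = 812.5
|YH|² = (40−39.5)² + (0.5−18.5)² = 0.25 + 324 = 324.25
|YJ|² = (40−37)² + (0.5−19)² = 9 + 342.25 = 351.25
|YK|² = (40−8)² + (0.5−11.5)² = 1024 + 121 = 1145
D is nearest.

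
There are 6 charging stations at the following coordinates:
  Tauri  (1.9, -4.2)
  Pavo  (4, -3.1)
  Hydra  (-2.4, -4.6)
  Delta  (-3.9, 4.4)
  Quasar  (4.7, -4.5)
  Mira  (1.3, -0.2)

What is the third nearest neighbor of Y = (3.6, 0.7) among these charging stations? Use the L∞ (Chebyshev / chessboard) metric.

Tauri

d(Y, Tauri) = max(1.7, 4.9) = 4.9
d(Y, Pavo) = max(0.4, 3.8) = 3.8
d(Y, Hydra) = max(6, 5.3) = 6
d(Y, Delta) = max(7.5, 3.7) = 7.5
d(Y, Quasar) = max(1.1, 5.2) = 5.2
d(Y, Mira) = max(2.3, 0.9) = 2.3
Sorted ascending: Mira, Pavo, Tauri, Quasar, … — the third-nearest is Tauri.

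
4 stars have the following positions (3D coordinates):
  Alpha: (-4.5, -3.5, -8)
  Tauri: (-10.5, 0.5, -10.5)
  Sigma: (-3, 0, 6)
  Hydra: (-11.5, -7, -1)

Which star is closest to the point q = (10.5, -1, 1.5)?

Since √ is increasing, it suffices to compare squared distances:
d²(q, Alpha) = (10.5−(-4.5))² + (-1−(-3.5))² + (1.5−(-8))² = 225 + 6.25 + 90.25 = 321.5
d²(q, Tauri) = (10.5−(-10.5))² + (-1−0.5)² + (1.5−(-10.5))² = 441 + 2.25 + 144 = 587.25
d²(q, Sigma) = (10.5−(-3))² + (-1−0)² + (1.5−6)² = 182.25 + 1 + 20.25 = 203.5
d²(q, Hydra) = (10.5−(-11.5))² + (-1−(-7))² + (1.5−(-1))² = 484 + 36 + 6.25 = 526.25
The smallest is to Sigma, so q lies in the Voronoi region of Sigma.

Sigma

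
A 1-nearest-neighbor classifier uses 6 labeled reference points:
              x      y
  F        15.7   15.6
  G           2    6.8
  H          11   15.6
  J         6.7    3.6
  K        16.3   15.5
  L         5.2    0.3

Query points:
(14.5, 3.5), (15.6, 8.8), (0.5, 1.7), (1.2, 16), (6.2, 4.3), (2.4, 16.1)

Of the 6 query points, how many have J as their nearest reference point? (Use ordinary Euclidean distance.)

(14.5, 3.5) — d² to each: F:147.85, G:167.14, H:158.66, J:60.85, K:147.24, L:96.73 → nearest is J
(15.6, 8.8) — d² to each: F:46.25, G:188.96, H:67.4, J:106.25, K:45.38, L:180.41 → nearest is K
(0.5, 1.7) — d² to each: F:424.25, G:28.26, H:303.46, J:42.05, K:440.08, L:24.05 → nearest is L
(1.2, 16) — d² to each: F:210.41, G:85.28, H:96.2, J:184.01, K:228.26, L:262.49 → nearest is G
(6.2, 4.3) — d² to each: F:217.94, G:23.89, H:150.73, J:0.74, K:227.45, L:17 → nearest is J
(2.4, 16.1) — d² to each: F:177.14, G:86.65, H:74.21, J:174.74, K:193.57, L:257.48 → nearest is H
2 of the 6 points have J as nearest.

2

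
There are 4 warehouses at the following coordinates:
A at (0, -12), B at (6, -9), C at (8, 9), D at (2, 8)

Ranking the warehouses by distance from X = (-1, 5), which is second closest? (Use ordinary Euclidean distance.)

Compare squared distances (the ordering matches that of the actual distances):
|XA|² = (-1−0)² + (5−(-12))² = 1 + 289 = 290
|XB|² = (-1−6)² + (5−(-9))² = 49 + 196 = 245
|XC|² = (-1−8)² + (5−9)² = 81 + 16 = 97
|XD|² = (-1−2)² + (5−8)² = 9 + 9 = 18
Sorted ascending: D, C, B, … — the second-nearest is C.

C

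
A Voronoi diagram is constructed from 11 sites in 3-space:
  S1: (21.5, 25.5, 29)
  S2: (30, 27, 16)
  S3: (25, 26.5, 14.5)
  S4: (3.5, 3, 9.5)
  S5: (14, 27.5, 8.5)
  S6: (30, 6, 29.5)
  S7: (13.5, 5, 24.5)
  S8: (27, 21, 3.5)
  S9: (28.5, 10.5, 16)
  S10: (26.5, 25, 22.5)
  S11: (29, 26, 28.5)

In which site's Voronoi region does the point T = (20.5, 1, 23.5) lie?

Compare squared distances (the ordering matches that of the actual distances):
|TS1|² = (20.5−21.5)² + (1−25.5)² + (23.5−29)² = 1 + 600.25 + 30.25 = 631.5
|TS2|² = (20.5−30)² + (1−27)² + (23.5−16)² = 90.25 + 676 + 56.25 = 822.5
|TS3|² = (20.5−25)² + (1−26.5)² + (23.5−14.5)² = 20.25 + 650.25 + 81 = 751.5
|TS4|² = (20.5−3.5)² + (1−3)² + (23.5−9.5)² = 289 + 4 + 196 = 489
|TS5|² = (20.5−14)² + (1−27.5)² + (23.5−8.5)² = 42.25 + 702.25 + 225 = 969.5
|TS6|² = (20.5−30)² + (1−6)² + (23.5−29.5)² = 90.25 + 25 + 36 = 151.25
|TS7|² = (20.5−13.5)² + (1−5)² + (23.5−24.5)² = 49 + 16 + 1 = 66
|TS8|² = (20.5−27)² + (1−21)² + (23.5−3.5)² = 42.25 + 400 + 400 = 842.25
|TS9|² = (20.5−28.5)² + (1−10.5)² + (23.5−16)² = 64 + 90.25 + 56.25 = 210.5
d²(T, S10) = (20.5−26.5)² + (1−25)² + (23.5−22.5)² = 36 + 576 + 1 = 613
d²(T, S11) = (20.5−29)² + (1−26)² + (23.5−28.5)² = 72.25 + 625 + 25 = 722.25
S7 is nearest.

S7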